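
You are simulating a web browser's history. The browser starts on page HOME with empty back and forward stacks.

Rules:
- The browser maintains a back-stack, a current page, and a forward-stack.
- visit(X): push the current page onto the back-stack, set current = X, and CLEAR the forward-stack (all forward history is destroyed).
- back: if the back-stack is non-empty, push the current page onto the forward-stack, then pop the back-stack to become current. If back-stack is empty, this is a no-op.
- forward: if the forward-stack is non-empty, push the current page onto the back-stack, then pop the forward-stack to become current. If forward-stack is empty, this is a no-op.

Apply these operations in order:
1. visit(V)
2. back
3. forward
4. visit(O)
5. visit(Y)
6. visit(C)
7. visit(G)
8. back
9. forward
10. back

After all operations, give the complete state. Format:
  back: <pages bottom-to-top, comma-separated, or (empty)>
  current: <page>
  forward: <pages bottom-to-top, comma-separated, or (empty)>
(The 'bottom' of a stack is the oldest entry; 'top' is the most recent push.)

After 1 (visit(V)): cur=V back=1 fwd=0
After 2 (back): cur=HOME back=0 fwd=1
After 3 (forward): cur=V back=1 fwd=0
After 4 (visit(O)): cur=O back=2 fwd=0
After 5 (visit(Y)): cur=Y back=3 fwd=0
After 6 (visit(C)): cur=C back=4 fwd=0
After 7 (visit(G)): cur=G back=5 fwd=0
After 8 (back): cur=C back=4 fwd=1
After 9 (forward): cur=G back=5 fwd=0
After 10 (back): cur=C back=4 fwd=1

Answer: back: HOME,V,O,Y
current: C
forward: G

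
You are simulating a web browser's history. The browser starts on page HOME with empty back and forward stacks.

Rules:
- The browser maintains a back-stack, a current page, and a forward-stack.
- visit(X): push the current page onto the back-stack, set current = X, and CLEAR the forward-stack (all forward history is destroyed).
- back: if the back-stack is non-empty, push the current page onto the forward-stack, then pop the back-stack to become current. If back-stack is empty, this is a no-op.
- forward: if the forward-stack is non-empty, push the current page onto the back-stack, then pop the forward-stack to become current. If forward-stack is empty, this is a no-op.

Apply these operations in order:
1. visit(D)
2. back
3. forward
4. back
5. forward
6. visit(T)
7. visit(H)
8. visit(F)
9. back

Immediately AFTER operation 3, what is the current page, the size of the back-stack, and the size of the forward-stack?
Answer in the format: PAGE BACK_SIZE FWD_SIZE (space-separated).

After 1 (visit(D)): cur=D back=1 fwd=0
After 2 (back): cur=HOME back=0 fwd=1
After 3 (forward): cur=D back=1 fwd=0

D 1 0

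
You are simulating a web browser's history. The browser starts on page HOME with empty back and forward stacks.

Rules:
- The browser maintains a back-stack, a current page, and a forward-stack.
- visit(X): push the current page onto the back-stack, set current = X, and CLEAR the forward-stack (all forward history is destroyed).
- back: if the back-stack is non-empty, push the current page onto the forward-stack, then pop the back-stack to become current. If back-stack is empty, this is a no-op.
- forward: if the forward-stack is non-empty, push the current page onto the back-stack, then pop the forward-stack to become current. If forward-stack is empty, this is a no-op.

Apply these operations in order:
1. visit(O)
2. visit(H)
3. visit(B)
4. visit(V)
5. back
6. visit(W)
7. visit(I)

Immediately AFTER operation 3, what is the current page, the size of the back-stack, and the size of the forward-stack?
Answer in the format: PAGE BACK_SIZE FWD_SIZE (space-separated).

After 1 (visit(O)): cur=O back=1 fwd=0
After 2 (visit(H)): cur=H back=2 fwd=0
After 3 (visit(B)): cur=B back=3 fwd=0

B 3 0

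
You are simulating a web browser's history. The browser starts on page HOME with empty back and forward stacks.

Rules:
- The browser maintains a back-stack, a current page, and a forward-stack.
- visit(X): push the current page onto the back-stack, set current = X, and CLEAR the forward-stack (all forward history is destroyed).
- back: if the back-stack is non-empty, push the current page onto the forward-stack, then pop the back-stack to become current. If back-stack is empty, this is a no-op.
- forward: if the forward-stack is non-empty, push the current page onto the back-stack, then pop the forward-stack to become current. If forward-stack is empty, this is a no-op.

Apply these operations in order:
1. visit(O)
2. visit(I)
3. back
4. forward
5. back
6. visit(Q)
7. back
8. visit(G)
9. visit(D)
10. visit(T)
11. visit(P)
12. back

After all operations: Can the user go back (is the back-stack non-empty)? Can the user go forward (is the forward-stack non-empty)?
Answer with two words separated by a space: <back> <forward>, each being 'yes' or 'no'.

Answer: yes yes

Derivation:
After 1 (visit(O)): cur=O back=1 fwd=0
After 2 (visit(I)): cur=I back=2 fwd=0
After 3 (back): cur=O back=1 fwd=1
After 4 (forward): cur=I back=2 fwd=0
After 5 (back): cur=O back=1 fwd=1
After 6 (visit(Q)): cur=Q back=2 fwd=0
After 7 (back): cur=O back=1 fwd=1
After 8 (visit(G)): cur=G back=2 fwd=0
After 9 (visit(D)): cur=D back=3 fwd=0
After 10 (visit(T)): cur=T back=4 fwd=0
After 11 (visit(P)): cur=P back=5 fwd=0
After 12 (back): cur=T back=4 fwd=1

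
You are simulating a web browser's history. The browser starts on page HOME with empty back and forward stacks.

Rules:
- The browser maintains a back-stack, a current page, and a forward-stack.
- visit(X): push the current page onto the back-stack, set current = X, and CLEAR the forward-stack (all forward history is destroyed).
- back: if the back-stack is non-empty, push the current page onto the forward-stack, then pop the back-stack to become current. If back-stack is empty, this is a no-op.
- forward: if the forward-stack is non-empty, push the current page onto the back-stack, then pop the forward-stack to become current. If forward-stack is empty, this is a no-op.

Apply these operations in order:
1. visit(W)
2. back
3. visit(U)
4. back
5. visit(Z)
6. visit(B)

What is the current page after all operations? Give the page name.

Answer: B

Derivation:
After 1 (visit(W)): cur=W back=1 fwd=0
After 2 (back): cur=HOME back=0 fwd=1
After 3 (visit(U)): cur=U back=1 fwd=0
After 4 (back): cur=HOME back=0 fwd=1
After 5 (visit(Z)): cur=Z back=1 fwd=0
After 6 (visit(B)): cur=B back=2 fwd=0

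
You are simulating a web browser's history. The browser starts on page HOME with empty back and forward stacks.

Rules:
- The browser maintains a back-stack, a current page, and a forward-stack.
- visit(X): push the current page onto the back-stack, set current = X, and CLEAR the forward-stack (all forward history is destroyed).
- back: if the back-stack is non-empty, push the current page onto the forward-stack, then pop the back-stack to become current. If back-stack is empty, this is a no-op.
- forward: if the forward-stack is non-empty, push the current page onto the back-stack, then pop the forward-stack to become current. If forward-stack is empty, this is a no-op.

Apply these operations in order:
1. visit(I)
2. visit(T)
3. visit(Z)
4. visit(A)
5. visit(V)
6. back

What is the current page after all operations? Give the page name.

Answer: A

Derivation:
After 1 (visit(I)): cur=I back=1 fwd=0
After 2 (visit(T)): cur=T back=2 fwd=0
After 3 (visit(Z)): cur=Z back=3 fwd=0
After 4 (visit(A)): cur=A back=4 fwd=0
After 5 (visit(V)): cur=V back=5 fwd=0
After 6 (back): cur=A back=4 fwd=1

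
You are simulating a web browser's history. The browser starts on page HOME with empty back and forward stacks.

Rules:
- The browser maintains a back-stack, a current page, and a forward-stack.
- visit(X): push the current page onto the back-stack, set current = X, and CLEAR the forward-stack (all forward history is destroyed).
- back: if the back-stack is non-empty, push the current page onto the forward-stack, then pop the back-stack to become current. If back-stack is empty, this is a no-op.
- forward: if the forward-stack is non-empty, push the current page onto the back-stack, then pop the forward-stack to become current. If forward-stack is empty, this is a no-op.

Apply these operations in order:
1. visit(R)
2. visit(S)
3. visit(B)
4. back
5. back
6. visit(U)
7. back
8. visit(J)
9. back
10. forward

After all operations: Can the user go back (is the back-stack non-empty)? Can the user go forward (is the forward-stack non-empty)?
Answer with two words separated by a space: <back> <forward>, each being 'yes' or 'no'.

Answer: yes no

Derivation:
After 1 (visit(R)): cur=R back=1 fwd=0
After 2 (visit(S)): cur=S back=2 fwd=0
After 3 (visit(B)): cur=B back=3 fwd=0
After 4 (back): cur=S back=2 fwd=1
After 5 (back): cur=R back=1 fwd=2
After 6 (visit(U)): cur=U back=2 fwd=0
After 7 (back): cur=R back=1 fwd=1
After 8 (visit(J)): cur=J back=2 fwd=0
After 9 (back): cur=R back=1 fwd=1
After 10 (forward): cur=J back=2 fwd=0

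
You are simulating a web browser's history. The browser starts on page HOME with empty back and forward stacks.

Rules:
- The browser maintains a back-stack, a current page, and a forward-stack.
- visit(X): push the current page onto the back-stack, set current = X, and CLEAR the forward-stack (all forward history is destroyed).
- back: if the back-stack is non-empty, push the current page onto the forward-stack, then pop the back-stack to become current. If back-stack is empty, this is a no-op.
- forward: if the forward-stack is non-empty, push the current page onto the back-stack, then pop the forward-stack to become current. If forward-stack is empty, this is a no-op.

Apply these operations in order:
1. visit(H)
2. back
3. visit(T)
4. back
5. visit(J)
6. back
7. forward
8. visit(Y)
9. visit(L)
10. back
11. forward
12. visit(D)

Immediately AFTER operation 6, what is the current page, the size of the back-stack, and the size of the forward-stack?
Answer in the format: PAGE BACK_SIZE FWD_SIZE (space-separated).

After 1 (visit(H)): cur=H back=1 fwd=0
After 2 (back): cur=HOME back=0 fwd=1
After 3 (visit(T)): cur=T back=1 fwd=0
After 4 (back): cur=HOME back=0 fwd=1
After 5 (visit(J)): cur=J back=1 fwd=0
After 6 (back): cur=HOME back=0 fwd=1

HOME 0 1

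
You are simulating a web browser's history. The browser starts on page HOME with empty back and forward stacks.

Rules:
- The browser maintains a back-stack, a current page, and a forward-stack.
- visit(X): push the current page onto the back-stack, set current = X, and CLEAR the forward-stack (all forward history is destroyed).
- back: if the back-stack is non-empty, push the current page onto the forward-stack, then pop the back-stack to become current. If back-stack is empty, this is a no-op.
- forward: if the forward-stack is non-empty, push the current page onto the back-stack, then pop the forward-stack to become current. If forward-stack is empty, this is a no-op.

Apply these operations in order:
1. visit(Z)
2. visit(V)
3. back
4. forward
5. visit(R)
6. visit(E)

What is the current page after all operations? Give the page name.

Answer: E

Derivation:
After 1 (visit(Z)): cur=Z back=1 fwd=0
After 2 (visit(V)): cur=V back=2 fwd=0
After 3 (back): cur=Z back=1 fwd=1
After 4 (forward): cur=V back=2 fwd=0
After 5 (visit(R)): cur=R back=3 fwd=0
After 6 (visit(E)): cur=E back=4 fwd=0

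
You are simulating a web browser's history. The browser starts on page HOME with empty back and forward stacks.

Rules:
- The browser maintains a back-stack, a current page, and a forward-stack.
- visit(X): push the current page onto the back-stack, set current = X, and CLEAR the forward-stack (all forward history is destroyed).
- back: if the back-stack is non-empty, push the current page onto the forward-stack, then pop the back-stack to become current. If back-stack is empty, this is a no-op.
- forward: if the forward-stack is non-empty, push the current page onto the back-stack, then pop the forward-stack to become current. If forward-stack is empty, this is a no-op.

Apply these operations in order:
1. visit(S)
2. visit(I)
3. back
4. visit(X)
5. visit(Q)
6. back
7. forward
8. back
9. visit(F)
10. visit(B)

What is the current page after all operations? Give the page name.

Answer: B

Derivation:
After 1 (visit(S)): cur=S back=1 fwd=0
After 2 (visit(I)): cur=I back=2 fwd=0
After 3 (back): cur=S back=1 fwd=1
After 4 (visit(X)): cur=X back=2 fwd=0
After 5 (visit(Q)): cur=Q back=3 fwd=0
After 6 (back): cur=X back=2 fwd=1
After 7 (forward): cur=Q back=3 fwd=0
After 8 (back): cur=X back=2 fwd=1
After 9 (visit(F)): cur=F back=3 fwd=0
After 10 (visit(B)): cur=B back=4 fwd=0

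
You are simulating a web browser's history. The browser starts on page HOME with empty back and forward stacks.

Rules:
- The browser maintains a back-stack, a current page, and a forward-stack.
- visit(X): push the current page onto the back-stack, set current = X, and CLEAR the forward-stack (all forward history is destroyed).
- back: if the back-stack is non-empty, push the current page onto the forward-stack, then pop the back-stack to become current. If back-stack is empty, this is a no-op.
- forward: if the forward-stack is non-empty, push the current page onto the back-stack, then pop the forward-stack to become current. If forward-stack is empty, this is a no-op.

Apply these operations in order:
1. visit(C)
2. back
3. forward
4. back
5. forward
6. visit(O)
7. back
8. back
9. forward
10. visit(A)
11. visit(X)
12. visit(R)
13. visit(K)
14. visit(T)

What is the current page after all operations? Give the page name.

After 1 (visit(C)): cur=C back=1 fwd=0
After 2 (back): cur=HOME back=0 fwd=1
After 3 (forward): cur=C back=1 fwd=0
After 4 (back): cur=HOME back=0 fwd=1
After 5 (forward): cur=C back=1 fwd=0
After 6 (visit(O)): cur=O back=2 fwd=0
After 7 (back): cur=C back=1 fwd=1
After 8 (back): cur=HOME back=0 fwd=2
After 9 (forward): cur=C back=1 fwd=1
After 10 (visit(A)): cur=A back=2 fwd=0
After 11 (visit(X)): cur=X back=3 fwd=0
After 12 (visit(R)): cur=R back=4 fwd=0
After 13 (visit(K)): cur=K back=5 fwd=0
After 14 (visit(T)): cur=T back=6 fwd=0

Answer: T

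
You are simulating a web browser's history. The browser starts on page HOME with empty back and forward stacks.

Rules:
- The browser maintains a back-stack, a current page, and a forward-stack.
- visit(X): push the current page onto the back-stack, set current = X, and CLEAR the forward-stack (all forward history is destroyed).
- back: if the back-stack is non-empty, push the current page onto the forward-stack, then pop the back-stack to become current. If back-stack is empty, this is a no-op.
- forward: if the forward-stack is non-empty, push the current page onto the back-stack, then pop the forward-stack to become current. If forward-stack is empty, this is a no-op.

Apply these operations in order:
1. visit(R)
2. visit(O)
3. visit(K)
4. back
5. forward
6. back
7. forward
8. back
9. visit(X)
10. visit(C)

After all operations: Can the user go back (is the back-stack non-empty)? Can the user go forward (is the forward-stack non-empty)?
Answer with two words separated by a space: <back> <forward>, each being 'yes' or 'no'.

Answer: yes no

Derivation:
After 1 (visit(R)): cur=R back=1 fwd=0
After 2 (visit(O)): cur=O back=2 fwd=0
After 3 (visit(K)): cur=K back=3 fwd=0
After 4 (back): cur=O back=2 fwd=1
After 5 (forward): cur=K back=3 fwd=0
After 6 (back): cur=O back=2 fwd=1
After 7 (forward): cur=K back=3 fwd=0
After 8 (back): cur=O back=2 fwd=1
After 9 (visit(X)): cur=X back=3 fwd=0
After 10 (visit(C)): cur=C back=4 fwd=0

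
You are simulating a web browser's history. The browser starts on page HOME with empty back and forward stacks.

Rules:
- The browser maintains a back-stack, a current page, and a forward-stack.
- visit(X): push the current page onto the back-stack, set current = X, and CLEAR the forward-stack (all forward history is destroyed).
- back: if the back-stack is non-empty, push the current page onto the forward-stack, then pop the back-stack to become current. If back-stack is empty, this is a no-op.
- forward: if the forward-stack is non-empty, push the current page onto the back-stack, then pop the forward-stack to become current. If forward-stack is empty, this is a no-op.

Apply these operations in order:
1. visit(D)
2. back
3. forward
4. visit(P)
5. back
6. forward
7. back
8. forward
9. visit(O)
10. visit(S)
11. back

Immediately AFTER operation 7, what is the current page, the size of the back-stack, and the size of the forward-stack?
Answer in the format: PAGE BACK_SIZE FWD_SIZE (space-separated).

After 1 (visit(D)): cur=D back=1 fwd=0
After 2 (back): cur=HOME back=0 fwd=1
After 3 (forward): cur=D back=1 fwd=0
After 4 (visit(P)): cur=P back=2 fwd=0
After 5 (back): cur=D back=1 fwd=1
After 6 (forward): cur=P back=2 fwd=0
After 7 (back): cur=D back=1 fwd=1

D 1 1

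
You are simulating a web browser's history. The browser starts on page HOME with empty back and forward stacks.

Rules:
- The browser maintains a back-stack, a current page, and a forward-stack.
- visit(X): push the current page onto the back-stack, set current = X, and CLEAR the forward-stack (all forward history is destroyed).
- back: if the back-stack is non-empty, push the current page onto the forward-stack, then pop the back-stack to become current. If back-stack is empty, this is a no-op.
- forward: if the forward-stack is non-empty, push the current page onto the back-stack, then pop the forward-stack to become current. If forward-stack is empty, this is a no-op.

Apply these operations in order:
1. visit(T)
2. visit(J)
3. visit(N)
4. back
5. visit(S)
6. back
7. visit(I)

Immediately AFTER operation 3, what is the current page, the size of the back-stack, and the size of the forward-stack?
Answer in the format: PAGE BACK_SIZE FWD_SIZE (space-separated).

After 1 (visit(T)): cur=T back=1 fwd=0
After 2 (visit(J)): cur=J back=2 fwd=0
After 3 (visit(N)): cur=N back=3 fwd=0

N 3 0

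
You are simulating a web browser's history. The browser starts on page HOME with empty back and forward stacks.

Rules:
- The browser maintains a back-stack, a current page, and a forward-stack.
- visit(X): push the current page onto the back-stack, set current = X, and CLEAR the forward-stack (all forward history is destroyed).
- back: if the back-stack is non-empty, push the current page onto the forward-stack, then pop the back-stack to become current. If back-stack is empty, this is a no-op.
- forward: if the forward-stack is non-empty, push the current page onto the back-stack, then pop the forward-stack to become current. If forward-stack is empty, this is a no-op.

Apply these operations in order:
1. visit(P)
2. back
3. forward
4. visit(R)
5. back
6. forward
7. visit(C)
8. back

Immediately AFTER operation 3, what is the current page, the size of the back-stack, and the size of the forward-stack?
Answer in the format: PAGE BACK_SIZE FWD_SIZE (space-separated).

After 1 (visit(P)): cur=P back=1 fwd=0
After 2 (back): cur=HOME back=0 fwd=1
After 3 (forward): cur=P back=1 fwd=0

P 1 0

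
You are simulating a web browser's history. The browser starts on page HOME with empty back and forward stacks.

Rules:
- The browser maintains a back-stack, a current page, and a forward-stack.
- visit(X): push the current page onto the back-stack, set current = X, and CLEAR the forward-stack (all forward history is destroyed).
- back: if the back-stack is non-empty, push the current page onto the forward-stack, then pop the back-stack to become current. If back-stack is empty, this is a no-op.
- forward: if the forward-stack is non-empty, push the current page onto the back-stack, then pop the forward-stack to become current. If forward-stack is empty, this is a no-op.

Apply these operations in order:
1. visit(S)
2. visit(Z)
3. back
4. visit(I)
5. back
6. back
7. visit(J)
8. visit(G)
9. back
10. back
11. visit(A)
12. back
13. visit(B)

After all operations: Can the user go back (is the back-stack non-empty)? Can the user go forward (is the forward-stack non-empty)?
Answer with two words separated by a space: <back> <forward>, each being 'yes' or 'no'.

Answer: yes no

Derivation:
After 1 (visit(S)): cur=S back=1 fwd=0
After 2 (visit(Z)): cur=Z back=2 fwd=0
After 3 (back): cur=S back=1 fwd=1
After 4 (visit(I)): cur=I back=2 fwd=0
After 5 (back): cur=S back=1 fwd=1
After 6 (back): cur=HOME back=0 fwd=2
After 7 (visit(J)): cur=J back=1 fwd=0
After 8 (visit(G)): cur=G back=2 fwd=0
After 9 (back): cur=J back=1 fwd=1
After 10 (back): cur=HOME back=0 fwd=2
After 11 (visit(A)): cur=A back=1 fwd=0
After 12 (back): cur=HOME back=0 fwd=1
After 13 (visit(B)): cur=B back=1 fwd=0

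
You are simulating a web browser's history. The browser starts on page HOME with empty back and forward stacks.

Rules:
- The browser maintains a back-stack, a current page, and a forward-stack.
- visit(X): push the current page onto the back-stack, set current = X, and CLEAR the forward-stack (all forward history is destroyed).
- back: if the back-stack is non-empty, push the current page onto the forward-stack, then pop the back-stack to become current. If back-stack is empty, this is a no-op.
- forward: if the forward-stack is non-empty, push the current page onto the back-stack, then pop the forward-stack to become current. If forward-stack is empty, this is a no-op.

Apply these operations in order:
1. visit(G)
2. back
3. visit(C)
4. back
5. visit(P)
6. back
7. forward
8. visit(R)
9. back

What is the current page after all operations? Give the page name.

After 1 (visit(G)): cur=G back=1 fwd=0
After 2 (back): cur=HOME back=0 fwd=1
After 3 (visit(C)): cur=C back=1 fwd=0
After 4 (back): cur=HOME back=0 fwd=1
After 5 (visit(P)): cur=P back=1 fwd=0
After 6 (back): cur=HOME back=0 fwd=1
After 7 (forward): cur=P back=1 fwd=0
After 8 (visit(R)): cur=R back=2 fwd=0
After 9 (back): cur=P back=1 fwd=1

Answer: P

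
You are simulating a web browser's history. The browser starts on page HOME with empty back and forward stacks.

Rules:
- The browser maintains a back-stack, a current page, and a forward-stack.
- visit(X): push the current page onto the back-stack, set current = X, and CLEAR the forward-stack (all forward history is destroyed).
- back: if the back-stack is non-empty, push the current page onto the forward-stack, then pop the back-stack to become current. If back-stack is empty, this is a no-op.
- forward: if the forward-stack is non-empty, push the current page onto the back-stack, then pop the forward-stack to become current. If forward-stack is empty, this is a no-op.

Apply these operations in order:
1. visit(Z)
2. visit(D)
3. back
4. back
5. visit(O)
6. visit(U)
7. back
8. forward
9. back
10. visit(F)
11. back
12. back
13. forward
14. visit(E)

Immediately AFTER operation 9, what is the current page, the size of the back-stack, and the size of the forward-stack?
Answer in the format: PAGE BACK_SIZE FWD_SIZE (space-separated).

After 1 (visit(Z)): cur=Z back=1 fwd=0
After 2 (visit(D)): cur=D back=2 fwd=0
After 3 (back): cur=Z back=1 fwd=1
After 4 (back): cur=HOME back=0 fwd=2
After 5 (visit(O)): cur=O back=1 fwd=0
After 6 (visit(U)): cur=U back=2 fwd=0
After 7 (back): cur=O back=1 fwd=1
After 8 (forward): cur=U back=2 fwd=0
After 9 (back): cur=O back=1 fwd=1

O 1 1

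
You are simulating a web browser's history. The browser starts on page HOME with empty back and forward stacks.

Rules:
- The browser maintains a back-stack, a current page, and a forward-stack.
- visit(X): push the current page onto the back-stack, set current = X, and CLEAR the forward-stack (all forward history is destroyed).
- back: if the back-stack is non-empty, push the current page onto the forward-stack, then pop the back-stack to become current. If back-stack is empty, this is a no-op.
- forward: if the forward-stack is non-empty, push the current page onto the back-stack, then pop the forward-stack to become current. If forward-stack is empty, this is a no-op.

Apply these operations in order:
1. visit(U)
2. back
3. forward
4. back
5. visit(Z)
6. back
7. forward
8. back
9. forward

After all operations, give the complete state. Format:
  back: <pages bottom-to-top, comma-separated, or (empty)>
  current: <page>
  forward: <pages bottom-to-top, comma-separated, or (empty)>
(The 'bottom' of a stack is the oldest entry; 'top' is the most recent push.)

After 1 (visit(U)): cur=U back=1 fwd=0
After 2 (back): cur=HOME back=0 fwd=1
After 3 (forward): cur=U back=1 fwd=0
After 4 (back): cur=HOME back=0 fwd=1
After 5 (visit(Z)): cur=Z back=1 fwd=0
After 6 (back): cur=HOME back=0 fwd=1
After 7 (forward): cur=Z back=1 fwd=0
After 8 (back): cur=HOME back=0 fwd=1
After 9 (forward): cur=Z back=1 fwd=0

Answer: back: HOME
current: Z
forward: (empty)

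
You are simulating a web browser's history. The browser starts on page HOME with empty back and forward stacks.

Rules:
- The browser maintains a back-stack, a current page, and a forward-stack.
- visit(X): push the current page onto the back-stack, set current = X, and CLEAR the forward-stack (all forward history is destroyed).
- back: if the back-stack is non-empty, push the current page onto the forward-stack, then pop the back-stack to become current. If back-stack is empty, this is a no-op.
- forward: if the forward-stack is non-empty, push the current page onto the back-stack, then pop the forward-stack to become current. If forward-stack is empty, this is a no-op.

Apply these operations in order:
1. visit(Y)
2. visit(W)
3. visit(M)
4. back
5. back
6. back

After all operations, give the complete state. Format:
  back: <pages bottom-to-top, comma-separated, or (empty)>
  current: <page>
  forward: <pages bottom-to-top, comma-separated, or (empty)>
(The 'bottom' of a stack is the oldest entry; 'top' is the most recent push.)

After 1 (visit(Y)): cur=Y back=1 fwd=0
After 2 (visit(W)): cur=W back=2 fwd=0
After 3 (visit(M)): cur=M back=3 fwd=0
After 4 (back): cur=W back=2 fwd=1
After 5 (back): cur=Y back=1 fwd=2
After 6 (back): cur=HOME back=0 fwd=3

Answer: back: (empty)
current: HOME
forward: M,W,Y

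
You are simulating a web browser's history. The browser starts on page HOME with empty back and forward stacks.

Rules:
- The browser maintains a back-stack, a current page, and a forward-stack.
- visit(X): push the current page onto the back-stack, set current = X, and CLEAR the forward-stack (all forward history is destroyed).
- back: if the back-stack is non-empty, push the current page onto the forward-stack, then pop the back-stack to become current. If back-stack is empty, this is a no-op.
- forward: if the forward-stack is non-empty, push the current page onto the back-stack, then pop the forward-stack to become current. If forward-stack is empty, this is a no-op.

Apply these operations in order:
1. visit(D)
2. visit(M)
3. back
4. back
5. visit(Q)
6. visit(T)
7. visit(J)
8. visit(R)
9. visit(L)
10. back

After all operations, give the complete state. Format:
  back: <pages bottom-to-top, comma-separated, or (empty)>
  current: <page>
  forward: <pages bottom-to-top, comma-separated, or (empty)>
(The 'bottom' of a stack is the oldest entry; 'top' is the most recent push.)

After 1 (visit(D)): cur=D back=1 fwd=0
After 2 (visit(M)): cur=M back=2 fwd=0
After 3 (back): cur=D back=1 fwd=1
After 4 (back): cur=HOME back=0 fwd=2
After 5 (visit(Q)): cur=Q back=1 fwd=0
After 6 (visit(T)): cur=T back=2 fwd=0
After 7 (visit(J)): cur=J back=3 fwd=0
After 8 (visit(R)): cur=R back=4 fwd=0
After 9 (visit(L)): cur=L back=5 fwd=0
After 10 (back): cur=R back=4 fwd=1

Answer: back: HOME,Q,T,J
current: R
forward: L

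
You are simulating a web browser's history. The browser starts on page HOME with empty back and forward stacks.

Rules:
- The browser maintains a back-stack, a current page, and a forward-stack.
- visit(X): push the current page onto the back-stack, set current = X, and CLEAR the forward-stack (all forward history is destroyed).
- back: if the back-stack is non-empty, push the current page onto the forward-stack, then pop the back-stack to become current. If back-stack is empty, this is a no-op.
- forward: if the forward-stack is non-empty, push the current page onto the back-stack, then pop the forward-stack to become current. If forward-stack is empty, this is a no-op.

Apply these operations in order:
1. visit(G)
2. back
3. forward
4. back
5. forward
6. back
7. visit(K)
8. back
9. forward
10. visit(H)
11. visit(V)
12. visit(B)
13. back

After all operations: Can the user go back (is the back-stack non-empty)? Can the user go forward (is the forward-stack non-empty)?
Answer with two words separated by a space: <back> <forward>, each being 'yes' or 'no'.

After 1 (visit(G)): cur=G back=1 fwd=0
After 2 (back): cur=HOME back=0 fwd=1
After 3 (forward): cur=G back=1 fwd=0
After 4 (back): cur=HOME back=0 fwd=1
After 5 (forward): cur=G back=1 fwd=0
After 6 (back): cur=HOME back=0 fwd=1
After 7 (visit(K)): cur=K back=1 fwd=0
After 8 (back): cur=HOME back=0 fwd=1
After 9 (forward): cur=K back=1 fwd=0
After 10 (visit(H)): cur=H back=2 fwd=0
After 11 (visit(V)): cur=V back=3 fwd=0
After 12 (visit(B)): cur=B back=4 fwd=0
After 13 (back): cur=V back=3 fwd=1

Answer: yes yes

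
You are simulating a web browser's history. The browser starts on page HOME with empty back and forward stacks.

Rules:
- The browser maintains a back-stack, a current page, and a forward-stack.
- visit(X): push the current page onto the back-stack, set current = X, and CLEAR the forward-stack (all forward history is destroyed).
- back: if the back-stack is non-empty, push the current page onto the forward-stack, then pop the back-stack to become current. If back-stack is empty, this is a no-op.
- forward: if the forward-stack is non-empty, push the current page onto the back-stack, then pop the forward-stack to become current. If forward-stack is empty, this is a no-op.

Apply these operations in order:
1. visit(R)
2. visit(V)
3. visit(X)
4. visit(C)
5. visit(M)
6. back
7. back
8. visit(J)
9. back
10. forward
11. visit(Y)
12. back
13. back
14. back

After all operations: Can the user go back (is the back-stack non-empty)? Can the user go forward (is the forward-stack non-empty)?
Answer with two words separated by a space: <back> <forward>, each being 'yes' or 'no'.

After 1 (visit(R)): cur=R back=1 fwd=0
After 2 (visit(V)): cur=V back=2 fwd=0
After 3 (visit(X)): cur=X back=3 fwd=0
After 4 (visit(C)): cur=C back=4 fwd=0
After 5 (visit(M)): cur=M back=5 fwd=0
After 6 (back): cur=C back=4 fwd=1
After 7 (back): cur=X back=3 fwd=2
After 8 (visit(J)): cur=J back=4 fwd=0
After 9 (back): cur=X back=3 fwd=1
After 10 (forward): cur=J back=4 fwd=0
After 11 (visit(Y)): cur=Y back=5 fwd=0
After 12 (back): cur=J back=4 fwd=1
After 13 (back): cur=X back=3 fwd=2
After 14 (back): cur=V back=2 fwd=3

Answer: yes yes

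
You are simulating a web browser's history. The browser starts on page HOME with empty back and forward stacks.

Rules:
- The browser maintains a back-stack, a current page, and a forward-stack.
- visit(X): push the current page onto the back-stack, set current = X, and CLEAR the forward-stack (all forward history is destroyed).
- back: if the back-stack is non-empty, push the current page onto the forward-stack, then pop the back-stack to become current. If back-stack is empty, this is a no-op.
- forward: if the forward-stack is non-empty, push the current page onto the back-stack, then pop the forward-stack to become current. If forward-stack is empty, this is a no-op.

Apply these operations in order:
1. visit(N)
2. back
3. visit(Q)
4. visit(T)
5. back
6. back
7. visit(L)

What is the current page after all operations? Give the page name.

Answer: L

Derivation:
After 1 (visit(N)): cur=N back=1 fwd=0
After 2 (back): cur=HOME back=0 fwd=1
After 3 (visit(Q)): cur=Q back=1 fwd=0
After 4 (visit(T)): cur=T back=2 fwd=0
After 5 (back): cur=Q back=1 fwd=1
After 6 (back): cur=HOME back=0 fwd=2
After 7 (visit(L)): cur=L back=1 fwd=0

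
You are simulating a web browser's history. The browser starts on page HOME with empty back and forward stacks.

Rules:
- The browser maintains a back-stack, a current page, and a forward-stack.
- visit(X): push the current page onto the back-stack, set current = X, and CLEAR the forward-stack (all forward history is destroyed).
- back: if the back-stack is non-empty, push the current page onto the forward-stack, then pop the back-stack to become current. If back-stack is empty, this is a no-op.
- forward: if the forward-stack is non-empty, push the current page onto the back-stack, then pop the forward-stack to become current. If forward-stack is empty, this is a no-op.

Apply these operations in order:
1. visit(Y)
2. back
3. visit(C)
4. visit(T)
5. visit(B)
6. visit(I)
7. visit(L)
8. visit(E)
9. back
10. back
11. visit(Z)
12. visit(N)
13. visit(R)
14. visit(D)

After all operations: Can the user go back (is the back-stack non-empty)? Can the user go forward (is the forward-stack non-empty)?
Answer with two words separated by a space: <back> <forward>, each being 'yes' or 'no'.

Answer: yes no

Derivation:
After 1 (visit(Y)): cur=Y back=1 fwd=0
After 2 (back): cur=HOME back=0 fwd=1
After 3 (visit(C)): cur=C back=1 fwd=0
After 4 (visit(T)): cur=T back=2 fwd=0
After 5 (visit(B)): cur=B back=3 fwd=0
After 6 (visit(I)): cur=I back=4 fwd=0
After 7 (visit(L)): cur=L back=5 fwd=0
After 8 (visit(E)): cur=E back=6 fwd=0
After 9 (back): cur=L back=5 fwd=1
After 10 (back): cur=I back=4 fwd=2
After 11 (visit(Z)): cur=Z back=5 fwd=0
After 12 (visit(N)): cur=N back=6 fwd=0
After 13 (visit(R)): cur=R back=7 fwd=0
After 14 (visit(D)): cur=D back=8 fwd=0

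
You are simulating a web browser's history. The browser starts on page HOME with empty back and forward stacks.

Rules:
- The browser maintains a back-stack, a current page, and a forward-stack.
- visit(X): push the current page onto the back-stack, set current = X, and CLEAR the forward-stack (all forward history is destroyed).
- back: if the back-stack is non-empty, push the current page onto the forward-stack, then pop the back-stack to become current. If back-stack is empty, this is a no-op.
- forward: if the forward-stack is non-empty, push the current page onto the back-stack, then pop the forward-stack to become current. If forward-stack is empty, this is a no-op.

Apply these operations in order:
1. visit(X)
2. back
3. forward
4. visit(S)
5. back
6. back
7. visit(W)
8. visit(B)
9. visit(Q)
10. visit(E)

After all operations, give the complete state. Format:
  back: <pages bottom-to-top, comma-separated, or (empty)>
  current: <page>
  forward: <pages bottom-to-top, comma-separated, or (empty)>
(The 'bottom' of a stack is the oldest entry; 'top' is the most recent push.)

After 1 (visit(X)): cur=X back=1 fwd=0
After 2 (back): cur=HOME back=0 fwd=1
After 3 (forward): cur=X back=1 fwd=0
After 4 (visit(S)): cur=S back=2 fwd=0
After 5 (back): cur=X back=1 fwd=1
After 6 (back): cur=HOME back=0 fwd=2
After 7 (visit(W)): cur=W back=1 fwd=0
After 8 (visit(B)): cur=B back=2 fwd=0
After 9 (visit(Q)): cur=Q back=3 fwd=0
After 10 (visit(E)): cur=E back=4 fwd=0

Answer: back: HOME,W,B,Q
current: E
forward: (empty)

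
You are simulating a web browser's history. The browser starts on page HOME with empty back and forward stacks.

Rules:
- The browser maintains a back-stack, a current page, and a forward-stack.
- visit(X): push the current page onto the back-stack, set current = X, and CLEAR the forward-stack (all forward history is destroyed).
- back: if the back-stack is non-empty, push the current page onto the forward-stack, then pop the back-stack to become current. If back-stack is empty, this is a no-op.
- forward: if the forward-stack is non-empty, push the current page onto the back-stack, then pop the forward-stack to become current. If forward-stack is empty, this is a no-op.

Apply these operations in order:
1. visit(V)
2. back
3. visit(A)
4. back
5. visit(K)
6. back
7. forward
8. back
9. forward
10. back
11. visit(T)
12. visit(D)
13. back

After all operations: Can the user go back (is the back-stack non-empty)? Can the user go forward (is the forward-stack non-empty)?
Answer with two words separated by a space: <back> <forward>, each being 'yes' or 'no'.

After 1 (visit(V)): cur=V back=1 fwd=0
After 2 (back): cur=HOME back=0 fwd=1
After 3 (visit(A)): cur=A back=1 fwd=0
After 4 (back): cur=HOME back=0 fwd=1
After 5 (visit(K)): cur=K back=1 fwd=0
After 6 (back): cur=HOME back=0 fwd=1
After 7 (forward): cur=K back=1 fwd=0
After 8 (back): cur=HOME back=0 fwd=1
After 9 (forward): cur=K back=1 fwd=0
After 10 (back): cur=HOME back=0 fwd=1
After 11 (visit(T)): cur=T back=1 fwd=0
After 12 (visit(D)): cur=D back=2 fwd=0
After 13 (back): cur=T back=1 fwd=1

Answer: yes yes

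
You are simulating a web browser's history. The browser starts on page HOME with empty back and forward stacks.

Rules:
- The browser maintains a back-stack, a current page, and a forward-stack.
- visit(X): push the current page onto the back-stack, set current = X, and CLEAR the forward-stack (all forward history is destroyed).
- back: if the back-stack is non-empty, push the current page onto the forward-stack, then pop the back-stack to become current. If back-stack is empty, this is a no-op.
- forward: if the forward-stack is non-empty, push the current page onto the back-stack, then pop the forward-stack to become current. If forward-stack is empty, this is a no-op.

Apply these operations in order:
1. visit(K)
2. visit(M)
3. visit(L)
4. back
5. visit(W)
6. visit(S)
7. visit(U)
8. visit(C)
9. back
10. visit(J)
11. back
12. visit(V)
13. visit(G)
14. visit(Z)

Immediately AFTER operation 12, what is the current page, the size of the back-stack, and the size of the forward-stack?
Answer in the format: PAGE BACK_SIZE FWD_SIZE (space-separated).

After 1 (visit(K)): cur=K back=1 fwd=0
After 2 (visit(M)): cur=M back=2 fwd=0
After 3 (visit(L)): cur=L back=3 fwd=0
After 4 (back): cur=M back=2 fwd=1
After 5 (visit(W)): cur=W back=3 fwd=0
After 6 (visit(S)): cur=S back=4 fwd=0
After 7 (visit(U)): cur=U back=5 fwd=0
After 8 (visit(C)): cur=C back=6 fwd=0
After 9 (back): cur=U back=5 fwd=1
After 10 (visit(J)): cur=J back=6 fwd=0
After 11 (back): cur=U back=5 fwd=1
After 12 (visit(V)): cur=V back=6 fwd=0

V 6 0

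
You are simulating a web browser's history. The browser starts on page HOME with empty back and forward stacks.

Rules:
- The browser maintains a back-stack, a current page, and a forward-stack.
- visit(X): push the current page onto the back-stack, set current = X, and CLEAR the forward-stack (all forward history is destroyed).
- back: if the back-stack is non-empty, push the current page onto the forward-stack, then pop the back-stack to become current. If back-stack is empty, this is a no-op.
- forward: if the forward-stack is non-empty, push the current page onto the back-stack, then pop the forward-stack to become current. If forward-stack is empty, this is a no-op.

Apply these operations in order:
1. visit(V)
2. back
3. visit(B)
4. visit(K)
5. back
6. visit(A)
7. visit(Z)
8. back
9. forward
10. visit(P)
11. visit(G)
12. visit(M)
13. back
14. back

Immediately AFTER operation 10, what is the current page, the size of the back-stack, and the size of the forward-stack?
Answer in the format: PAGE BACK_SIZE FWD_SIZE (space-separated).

After 1 (visit(V)): cur=V back=1 fwd=0
After 2 (back): cur=HOME back=0 fwd=1
After 3 (visit(B)): cur=B back=1 fwd=0
After 4 (visit(K)): cur=K back=2 fwd=0
After 5 (back): cur=B back=1 fwd=1
After 6 (visit(A)): cur=A back=2 fwd=0
After 7 (visit(Z)): cur=Z back=3 fwd=0
After 8 (back): cur=A back=2 fwd=1
After 9 (forward): cur=Z back=3 fwd=0
After 10 (visit(P)): cur=P back=4 fwd=0

P 4 0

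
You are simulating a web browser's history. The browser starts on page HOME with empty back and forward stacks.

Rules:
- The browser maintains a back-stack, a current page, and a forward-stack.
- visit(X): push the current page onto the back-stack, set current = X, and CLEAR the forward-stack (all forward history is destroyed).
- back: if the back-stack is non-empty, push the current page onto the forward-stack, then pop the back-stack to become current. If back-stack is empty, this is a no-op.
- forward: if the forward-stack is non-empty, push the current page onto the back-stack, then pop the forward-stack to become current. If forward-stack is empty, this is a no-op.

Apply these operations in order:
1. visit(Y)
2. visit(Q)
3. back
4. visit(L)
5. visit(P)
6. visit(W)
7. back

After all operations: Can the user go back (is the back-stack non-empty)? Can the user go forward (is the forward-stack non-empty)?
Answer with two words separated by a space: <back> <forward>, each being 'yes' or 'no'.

Answer: yes yes

Derivation:
After 1 (visit(Y)): cur=Y back=1 fwd=0
After 2 (visit(Q)): cur=Q back=2 fwd=0
After 3 (back): cur=Y back=1 fwd=1
After 4 (visit(L)): cur=L back=2 fwd=0
After 5 (visit(P)): cur=P back=3 fwd=0
After 6 (visit(W)): cur=W back=4 fwd=0
After 7 (back): cur=P back=3 fwd=1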